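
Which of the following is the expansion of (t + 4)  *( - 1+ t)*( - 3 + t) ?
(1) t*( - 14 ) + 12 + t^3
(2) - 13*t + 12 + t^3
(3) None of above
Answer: 2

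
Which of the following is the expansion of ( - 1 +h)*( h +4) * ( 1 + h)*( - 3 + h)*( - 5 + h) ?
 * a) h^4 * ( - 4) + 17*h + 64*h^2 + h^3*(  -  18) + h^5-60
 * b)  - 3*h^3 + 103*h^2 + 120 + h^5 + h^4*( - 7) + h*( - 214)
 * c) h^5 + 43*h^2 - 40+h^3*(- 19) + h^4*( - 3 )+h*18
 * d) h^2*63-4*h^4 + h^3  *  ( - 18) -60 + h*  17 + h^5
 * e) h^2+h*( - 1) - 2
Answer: a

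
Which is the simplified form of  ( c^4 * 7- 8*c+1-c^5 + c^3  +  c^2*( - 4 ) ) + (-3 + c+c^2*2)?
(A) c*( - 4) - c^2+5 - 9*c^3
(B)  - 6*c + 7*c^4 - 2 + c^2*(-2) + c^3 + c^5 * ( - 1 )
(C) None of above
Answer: C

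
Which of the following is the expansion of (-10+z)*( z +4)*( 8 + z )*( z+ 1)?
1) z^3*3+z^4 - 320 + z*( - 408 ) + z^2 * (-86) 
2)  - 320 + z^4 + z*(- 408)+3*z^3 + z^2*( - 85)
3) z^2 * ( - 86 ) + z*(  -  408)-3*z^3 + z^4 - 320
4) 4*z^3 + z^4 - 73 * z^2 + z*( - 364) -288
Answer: 1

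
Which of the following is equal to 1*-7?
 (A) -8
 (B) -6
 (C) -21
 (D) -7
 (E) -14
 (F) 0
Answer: D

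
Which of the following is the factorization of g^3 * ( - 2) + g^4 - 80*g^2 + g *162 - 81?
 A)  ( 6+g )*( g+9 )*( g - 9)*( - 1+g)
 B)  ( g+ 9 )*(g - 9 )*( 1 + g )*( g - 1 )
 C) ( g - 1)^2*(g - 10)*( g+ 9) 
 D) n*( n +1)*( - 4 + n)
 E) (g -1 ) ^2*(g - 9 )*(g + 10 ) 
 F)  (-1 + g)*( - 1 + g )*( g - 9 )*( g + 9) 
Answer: F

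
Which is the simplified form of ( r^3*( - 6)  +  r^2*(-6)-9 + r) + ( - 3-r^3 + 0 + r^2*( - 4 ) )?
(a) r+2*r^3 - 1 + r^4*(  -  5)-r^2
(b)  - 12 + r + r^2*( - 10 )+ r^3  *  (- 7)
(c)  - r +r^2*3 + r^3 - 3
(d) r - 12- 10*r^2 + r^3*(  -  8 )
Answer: b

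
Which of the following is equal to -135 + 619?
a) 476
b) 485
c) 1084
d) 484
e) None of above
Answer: d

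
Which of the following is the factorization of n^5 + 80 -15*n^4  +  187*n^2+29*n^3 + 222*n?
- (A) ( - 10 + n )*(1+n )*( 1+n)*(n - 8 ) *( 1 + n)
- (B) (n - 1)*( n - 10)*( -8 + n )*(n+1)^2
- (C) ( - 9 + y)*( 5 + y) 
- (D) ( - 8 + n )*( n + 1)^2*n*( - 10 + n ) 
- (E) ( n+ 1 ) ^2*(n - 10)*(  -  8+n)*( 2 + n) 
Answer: A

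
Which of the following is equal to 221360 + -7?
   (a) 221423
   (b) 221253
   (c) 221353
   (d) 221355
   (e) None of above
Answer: c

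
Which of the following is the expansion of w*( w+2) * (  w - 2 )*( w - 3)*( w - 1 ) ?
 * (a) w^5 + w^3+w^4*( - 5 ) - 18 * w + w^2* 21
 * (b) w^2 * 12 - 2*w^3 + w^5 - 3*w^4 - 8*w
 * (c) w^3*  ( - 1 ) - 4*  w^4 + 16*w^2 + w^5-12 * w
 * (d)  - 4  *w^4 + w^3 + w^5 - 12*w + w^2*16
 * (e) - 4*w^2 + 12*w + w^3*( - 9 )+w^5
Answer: c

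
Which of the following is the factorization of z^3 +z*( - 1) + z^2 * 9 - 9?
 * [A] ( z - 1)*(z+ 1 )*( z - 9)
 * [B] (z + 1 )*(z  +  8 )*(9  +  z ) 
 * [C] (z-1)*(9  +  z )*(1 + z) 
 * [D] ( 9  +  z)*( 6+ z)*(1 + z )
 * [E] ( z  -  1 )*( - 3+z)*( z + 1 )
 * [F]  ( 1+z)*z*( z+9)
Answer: C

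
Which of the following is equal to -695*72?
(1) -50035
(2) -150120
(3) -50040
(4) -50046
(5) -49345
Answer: 3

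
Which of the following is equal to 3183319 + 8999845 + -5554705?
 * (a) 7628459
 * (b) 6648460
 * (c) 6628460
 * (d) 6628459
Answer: d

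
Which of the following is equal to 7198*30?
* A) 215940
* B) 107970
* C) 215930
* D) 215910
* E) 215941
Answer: A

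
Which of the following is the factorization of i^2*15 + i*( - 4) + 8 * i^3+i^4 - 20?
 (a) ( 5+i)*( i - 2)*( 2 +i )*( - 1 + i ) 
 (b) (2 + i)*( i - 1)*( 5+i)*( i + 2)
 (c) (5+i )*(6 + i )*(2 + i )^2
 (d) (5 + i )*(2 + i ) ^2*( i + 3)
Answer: b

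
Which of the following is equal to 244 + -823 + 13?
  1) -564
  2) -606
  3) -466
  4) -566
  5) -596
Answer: 4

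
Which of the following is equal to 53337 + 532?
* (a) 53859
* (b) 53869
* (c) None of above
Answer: b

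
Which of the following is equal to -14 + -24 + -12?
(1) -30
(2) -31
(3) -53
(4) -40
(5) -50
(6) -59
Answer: 5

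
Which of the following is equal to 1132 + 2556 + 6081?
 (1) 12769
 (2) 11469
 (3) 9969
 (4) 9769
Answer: 4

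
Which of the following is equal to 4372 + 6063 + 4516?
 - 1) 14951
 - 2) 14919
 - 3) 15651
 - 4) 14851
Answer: 1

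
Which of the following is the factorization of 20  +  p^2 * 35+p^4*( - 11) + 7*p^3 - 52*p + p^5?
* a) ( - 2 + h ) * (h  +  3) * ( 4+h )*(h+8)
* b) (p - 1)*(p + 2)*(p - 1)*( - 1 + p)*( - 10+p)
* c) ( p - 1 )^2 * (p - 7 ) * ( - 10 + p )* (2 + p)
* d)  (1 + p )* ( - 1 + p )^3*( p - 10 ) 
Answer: b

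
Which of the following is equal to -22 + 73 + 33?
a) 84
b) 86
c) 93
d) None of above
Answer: a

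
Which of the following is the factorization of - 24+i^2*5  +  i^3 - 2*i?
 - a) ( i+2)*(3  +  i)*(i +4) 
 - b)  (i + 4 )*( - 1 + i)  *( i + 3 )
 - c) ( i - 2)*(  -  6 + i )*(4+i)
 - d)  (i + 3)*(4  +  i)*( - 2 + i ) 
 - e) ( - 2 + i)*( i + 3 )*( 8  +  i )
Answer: d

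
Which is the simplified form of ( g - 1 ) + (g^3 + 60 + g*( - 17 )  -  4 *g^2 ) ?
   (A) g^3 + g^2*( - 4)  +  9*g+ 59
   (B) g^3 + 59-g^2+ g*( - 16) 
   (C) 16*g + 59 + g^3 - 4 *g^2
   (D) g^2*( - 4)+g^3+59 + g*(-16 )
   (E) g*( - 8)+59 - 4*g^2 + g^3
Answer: D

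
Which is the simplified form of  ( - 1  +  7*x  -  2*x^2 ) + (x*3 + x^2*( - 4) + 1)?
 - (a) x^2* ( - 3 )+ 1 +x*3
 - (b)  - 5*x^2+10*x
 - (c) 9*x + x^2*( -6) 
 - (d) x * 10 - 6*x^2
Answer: d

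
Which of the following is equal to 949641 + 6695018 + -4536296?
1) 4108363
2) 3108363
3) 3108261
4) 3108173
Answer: 2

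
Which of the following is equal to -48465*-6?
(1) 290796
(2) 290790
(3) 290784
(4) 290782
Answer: 2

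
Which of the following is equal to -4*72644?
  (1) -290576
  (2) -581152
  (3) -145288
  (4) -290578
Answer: 1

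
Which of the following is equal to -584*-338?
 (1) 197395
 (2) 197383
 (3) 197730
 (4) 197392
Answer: 4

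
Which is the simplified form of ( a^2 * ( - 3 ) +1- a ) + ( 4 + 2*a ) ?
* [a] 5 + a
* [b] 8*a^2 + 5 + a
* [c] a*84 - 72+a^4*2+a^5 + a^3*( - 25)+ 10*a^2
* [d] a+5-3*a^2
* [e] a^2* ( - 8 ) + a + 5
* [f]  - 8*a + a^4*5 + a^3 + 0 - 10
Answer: d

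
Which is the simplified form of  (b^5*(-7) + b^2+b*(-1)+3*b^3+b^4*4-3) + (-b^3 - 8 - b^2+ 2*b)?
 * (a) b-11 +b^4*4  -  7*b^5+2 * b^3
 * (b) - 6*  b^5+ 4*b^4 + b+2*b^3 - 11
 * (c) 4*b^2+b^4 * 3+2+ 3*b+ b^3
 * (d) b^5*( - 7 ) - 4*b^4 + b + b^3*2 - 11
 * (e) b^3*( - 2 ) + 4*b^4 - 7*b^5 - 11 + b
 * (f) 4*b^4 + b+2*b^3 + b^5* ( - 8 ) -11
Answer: a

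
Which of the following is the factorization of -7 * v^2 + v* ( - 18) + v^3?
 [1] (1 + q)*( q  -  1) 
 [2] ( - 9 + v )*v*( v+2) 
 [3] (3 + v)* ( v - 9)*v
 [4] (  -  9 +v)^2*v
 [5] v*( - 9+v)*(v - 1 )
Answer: 2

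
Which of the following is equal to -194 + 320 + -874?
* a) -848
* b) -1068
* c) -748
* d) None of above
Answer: c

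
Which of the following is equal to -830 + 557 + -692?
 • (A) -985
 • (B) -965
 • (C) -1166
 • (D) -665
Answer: B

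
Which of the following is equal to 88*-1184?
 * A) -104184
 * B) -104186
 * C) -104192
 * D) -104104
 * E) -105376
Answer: C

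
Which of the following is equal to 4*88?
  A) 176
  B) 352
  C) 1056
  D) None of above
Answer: B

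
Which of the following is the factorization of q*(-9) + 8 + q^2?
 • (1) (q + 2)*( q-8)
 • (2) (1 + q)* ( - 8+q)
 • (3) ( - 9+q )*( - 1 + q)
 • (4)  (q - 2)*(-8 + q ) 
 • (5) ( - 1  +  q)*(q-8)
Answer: 5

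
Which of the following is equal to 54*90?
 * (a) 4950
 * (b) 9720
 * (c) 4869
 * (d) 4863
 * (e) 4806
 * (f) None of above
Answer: f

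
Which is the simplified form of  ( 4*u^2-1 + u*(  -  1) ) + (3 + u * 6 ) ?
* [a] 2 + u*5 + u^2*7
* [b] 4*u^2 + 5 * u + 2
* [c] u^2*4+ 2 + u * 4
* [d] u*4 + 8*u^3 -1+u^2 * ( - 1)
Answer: b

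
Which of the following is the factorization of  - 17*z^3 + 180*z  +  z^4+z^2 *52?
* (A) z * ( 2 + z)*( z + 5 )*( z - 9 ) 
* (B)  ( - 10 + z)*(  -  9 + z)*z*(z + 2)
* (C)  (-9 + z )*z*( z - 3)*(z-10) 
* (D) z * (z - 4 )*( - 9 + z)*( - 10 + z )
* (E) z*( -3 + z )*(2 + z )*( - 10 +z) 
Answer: B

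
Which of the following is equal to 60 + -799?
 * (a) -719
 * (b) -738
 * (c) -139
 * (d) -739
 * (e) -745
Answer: d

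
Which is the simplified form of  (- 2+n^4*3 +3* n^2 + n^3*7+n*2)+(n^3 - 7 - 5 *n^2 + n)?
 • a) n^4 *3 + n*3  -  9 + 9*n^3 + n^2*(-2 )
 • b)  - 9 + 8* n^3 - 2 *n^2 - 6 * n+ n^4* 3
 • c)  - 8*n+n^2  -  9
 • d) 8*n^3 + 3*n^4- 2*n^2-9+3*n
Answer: d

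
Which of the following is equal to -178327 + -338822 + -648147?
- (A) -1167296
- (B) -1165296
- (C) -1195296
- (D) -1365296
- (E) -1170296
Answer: B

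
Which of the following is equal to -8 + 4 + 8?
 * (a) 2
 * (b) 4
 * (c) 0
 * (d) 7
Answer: b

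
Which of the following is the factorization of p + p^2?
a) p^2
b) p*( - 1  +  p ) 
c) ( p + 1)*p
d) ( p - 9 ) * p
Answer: c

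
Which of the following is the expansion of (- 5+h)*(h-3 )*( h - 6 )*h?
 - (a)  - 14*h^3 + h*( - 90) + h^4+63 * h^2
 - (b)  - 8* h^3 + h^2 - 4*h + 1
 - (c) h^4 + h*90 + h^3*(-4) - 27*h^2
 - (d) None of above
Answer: a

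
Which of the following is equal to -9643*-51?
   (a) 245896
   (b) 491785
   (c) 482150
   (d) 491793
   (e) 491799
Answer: d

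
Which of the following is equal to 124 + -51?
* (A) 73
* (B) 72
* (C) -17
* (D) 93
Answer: A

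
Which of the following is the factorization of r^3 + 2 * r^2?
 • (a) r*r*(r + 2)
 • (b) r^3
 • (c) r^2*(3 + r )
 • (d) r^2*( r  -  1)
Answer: a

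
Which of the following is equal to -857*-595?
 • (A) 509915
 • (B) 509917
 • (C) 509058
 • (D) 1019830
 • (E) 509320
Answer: A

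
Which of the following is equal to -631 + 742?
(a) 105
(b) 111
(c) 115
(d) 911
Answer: b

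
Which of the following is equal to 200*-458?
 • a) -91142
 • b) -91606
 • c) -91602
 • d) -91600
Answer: d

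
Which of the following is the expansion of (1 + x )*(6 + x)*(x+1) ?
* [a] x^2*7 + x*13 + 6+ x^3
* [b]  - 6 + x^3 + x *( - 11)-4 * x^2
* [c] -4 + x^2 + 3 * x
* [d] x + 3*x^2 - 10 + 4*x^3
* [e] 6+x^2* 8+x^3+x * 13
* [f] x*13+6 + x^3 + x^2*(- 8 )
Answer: e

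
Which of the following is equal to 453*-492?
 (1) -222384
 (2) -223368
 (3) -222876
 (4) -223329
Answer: 3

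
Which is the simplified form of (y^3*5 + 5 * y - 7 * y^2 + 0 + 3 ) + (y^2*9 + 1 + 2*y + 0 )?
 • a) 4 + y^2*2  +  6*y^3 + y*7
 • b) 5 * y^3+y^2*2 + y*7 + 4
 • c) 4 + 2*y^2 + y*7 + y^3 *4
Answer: b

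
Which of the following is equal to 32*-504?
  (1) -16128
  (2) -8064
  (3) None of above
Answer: 1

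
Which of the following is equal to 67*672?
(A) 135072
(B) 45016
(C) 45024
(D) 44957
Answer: C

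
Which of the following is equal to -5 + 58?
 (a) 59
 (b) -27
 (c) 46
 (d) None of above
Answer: d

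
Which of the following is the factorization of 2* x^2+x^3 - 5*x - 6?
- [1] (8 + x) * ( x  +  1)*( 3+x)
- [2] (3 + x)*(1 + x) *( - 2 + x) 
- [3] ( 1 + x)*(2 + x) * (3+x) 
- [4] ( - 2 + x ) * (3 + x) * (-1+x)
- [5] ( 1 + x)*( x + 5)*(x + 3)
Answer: 2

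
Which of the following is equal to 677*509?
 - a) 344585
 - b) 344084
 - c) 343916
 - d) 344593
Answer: d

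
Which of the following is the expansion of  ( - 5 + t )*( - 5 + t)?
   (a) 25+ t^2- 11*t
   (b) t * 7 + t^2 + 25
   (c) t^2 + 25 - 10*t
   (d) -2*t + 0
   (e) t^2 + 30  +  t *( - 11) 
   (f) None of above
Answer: c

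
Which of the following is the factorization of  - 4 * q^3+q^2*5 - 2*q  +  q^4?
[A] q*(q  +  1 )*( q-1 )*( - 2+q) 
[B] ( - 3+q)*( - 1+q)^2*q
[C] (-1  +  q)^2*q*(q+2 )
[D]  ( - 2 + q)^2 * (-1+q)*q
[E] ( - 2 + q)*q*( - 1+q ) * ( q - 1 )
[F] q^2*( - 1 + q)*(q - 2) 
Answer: E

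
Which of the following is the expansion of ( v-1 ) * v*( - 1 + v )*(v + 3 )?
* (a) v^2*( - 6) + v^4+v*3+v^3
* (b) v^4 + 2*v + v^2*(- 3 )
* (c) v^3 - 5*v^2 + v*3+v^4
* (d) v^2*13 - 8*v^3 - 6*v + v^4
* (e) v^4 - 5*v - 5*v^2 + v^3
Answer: c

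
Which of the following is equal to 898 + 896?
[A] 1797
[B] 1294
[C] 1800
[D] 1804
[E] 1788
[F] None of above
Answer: F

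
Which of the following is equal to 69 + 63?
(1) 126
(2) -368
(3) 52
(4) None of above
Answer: 4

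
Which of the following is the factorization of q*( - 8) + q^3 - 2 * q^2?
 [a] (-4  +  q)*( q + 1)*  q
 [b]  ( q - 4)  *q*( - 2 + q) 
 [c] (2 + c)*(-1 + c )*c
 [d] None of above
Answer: d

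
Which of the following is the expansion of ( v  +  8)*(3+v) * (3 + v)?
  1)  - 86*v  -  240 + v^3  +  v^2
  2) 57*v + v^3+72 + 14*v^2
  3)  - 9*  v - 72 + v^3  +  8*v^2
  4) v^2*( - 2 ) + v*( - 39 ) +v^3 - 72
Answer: 2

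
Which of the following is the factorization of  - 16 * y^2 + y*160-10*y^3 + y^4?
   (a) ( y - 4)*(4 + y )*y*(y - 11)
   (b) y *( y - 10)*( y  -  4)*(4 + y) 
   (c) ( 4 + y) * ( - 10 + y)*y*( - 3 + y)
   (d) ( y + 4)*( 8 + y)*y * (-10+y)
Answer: b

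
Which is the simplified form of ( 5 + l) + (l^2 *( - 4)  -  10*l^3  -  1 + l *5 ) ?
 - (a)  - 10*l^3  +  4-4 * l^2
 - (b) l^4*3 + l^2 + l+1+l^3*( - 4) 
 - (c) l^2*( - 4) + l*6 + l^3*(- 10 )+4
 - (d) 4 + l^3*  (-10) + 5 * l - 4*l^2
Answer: c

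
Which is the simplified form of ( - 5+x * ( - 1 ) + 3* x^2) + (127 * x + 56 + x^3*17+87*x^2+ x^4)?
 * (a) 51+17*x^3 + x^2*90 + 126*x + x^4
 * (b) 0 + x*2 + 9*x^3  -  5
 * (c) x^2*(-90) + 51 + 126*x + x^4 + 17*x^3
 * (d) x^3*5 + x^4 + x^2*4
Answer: a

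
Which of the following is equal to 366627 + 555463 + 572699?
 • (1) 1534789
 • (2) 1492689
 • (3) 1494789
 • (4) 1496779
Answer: 3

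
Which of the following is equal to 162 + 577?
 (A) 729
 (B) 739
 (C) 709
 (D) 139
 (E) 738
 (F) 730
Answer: B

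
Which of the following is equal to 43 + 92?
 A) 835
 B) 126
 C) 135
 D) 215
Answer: C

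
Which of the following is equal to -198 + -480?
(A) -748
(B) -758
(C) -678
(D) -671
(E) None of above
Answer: C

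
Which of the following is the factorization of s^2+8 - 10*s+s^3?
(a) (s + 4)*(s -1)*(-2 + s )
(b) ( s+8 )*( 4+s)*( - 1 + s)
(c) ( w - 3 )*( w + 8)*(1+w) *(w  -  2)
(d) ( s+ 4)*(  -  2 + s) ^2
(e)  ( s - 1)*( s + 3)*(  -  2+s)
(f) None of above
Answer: a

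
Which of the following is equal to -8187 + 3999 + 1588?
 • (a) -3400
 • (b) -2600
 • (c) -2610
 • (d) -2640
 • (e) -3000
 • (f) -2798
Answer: b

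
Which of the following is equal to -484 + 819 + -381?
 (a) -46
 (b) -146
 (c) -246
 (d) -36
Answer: a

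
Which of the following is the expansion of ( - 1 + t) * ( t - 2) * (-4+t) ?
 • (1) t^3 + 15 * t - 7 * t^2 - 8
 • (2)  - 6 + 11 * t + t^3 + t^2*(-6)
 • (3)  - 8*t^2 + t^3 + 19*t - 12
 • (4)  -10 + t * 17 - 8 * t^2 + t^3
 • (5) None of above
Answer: 5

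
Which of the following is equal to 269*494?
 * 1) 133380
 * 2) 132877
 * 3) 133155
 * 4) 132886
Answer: 4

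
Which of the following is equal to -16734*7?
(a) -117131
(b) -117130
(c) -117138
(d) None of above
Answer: c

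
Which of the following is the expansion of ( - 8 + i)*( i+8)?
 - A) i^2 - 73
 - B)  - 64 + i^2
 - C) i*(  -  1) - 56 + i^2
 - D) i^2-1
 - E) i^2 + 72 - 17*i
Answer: B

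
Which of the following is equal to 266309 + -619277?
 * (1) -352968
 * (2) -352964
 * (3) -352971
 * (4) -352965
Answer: 1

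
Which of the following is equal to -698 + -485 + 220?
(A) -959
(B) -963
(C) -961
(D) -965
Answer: B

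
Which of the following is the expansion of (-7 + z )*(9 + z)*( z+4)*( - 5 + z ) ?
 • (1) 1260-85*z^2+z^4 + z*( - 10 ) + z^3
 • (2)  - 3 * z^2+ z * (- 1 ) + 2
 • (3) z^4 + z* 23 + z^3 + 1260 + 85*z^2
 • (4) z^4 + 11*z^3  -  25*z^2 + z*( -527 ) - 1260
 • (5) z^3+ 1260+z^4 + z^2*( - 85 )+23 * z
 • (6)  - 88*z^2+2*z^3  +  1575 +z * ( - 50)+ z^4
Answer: 5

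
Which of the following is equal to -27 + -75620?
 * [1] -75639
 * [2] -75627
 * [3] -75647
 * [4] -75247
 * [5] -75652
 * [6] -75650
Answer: 3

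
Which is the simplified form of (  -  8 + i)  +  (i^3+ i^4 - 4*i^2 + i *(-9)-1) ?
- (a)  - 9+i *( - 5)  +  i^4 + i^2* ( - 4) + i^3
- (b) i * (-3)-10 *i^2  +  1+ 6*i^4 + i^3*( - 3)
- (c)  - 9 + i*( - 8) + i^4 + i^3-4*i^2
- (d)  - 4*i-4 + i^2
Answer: c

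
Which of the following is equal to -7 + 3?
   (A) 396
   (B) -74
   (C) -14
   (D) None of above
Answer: D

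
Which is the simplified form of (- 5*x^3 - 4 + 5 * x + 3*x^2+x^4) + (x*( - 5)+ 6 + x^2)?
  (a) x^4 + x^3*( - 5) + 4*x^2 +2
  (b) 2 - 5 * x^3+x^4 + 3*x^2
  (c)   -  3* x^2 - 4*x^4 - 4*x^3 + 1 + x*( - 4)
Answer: a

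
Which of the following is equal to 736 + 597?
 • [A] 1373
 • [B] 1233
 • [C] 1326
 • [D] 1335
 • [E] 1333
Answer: E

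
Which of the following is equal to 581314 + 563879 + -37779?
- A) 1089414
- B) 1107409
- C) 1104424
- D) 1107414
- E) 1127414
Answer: D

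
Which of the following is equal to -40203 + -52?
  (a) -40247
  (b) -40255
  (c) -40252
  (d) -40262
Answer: b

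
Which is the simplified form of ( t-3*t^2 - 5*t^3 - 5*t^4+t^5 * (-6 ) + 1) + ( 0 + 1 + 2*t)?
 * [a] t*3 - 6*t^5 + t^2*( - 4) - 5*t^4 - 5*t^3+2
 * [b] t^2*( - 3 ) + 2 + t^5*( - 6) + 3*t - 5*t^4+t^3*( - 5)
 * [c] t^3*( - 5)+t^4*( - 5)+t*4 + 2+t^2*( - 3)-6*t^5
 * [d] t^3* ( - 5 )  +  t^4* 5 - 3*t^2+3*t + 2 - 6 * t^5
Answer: b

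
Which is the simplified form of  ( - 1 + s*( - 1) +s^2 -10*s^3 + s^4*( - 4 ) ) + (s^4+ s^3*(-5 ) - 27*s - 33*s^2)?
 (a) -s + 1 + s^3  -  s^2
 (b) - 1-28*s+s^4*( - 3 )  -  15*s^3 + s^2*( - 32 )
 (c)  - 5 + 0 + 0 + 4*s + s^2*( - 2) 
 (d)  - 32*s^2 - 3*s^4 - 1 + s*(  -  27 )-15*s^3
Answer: b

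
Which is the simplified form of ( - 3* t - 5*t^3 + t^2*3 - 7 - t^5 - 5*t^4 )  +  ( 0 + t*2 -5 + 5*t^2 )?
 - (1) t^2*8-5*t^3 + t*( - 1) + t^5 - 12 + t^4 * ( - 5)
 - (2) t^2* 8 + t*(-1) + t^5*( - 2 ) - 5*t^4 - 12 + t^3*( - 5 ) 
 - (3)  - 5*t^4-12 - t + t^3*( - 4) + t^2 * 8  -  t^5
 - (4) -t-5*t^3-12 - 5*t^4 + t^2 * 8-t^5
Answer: 4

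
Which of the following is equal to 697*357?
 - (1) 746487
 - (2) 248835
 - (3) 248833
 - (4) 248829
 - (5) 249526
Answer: 4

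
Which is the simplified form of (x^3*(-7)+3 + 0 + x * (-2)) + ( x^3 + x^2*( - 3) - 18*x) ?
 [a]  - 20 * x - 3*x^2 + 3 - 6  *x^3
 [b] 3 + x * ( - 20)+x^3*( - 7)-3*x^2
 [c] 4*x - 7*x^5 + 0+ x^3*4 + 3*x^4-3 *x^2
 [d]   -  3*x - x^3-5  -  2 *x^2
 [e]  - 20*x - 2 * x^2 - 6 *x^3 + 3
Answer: a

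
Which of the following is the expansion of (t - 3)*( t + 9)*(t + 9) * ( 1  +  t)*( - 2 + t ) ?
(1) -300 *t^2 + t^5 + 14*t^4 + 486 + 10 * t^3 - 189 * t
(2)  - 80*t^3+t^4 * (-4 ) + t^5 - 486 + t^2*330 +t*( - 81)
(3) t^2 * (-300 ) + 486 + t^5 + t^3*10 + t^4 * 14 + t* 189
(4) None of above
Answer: 3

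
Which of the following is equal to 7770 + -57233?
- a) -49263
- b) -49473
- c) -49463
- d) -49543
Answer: c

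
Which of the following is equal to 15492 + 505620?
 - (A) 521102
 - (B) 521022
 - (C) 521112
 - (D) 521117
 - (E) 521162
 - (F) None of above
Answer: C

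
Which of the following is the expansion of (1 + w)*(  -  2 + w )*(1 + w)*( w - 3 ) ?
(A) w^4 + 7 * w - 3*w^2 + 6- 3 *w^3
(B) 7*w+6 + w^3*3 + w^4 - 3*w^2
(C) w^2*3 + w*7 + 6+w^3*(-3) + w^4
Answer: A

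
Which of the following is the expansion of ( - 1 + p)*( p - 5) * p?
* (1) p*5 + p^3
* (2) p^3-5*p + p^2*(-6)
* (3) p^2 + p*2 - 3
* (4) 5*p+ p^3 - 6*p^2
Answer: 4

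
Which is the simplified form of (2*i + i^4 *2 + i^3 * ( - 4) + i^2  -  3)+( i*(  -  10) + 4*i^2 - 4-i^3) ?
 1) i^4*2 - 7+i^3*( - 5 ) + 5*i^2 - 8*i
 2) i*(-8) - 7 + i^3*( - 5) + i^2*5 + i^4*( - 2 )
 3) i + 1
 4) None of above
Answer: 1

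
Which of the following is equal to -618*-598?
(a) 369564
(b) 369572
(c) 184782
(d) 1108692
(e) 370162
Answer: a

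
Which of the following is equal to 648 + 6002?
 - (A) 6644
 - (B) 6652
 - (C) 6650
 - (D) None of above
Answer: C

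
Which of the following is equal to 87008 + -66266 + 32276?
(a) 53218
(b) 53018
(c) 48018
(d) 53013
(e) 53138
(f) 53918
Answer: b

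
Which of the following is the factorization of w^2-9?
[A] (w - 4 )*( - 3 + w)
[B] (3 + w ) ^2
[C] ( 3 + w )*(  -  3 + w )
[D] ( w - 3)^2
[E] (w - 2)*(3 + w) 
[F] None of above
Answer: C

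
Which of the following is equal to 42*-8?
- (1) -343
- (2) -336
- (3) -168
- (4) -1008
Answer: 2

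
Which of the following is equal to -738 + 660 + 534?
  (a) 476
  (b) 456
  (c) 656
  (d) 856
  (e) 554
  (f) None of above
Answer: b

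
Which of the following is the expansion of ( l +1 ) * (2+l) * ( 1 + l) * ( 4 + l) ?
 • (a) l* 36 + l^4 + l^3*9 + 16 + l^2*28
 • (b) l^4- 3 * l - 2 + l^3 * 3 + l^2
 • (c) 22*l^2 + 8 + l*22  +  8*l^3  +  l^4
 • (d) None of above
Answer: d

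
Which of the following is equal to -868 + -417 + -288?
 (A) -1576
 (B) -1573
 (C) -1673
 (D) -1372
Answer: B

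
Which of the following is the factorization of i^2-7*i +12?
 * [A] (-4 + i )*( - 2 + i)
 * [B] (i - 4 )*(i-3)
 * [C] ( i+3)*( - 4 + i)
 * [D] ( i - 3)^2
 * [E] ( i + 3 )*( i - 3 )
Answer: B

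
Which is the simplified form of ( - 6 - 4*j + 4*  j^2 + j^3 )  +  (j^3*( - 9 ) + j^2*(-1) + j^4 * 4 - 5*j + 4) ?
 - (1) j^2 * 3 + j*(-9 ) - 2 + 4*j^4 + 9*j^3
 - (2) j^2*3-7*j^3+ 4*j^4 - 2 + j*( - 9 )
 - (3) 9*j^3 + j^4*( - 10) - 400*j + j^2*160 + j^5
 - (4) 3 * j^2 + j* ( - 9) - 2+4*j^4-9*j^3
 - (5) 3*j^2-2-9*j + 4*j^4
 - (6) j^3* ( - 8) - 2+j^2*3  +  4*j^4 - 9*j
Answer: 6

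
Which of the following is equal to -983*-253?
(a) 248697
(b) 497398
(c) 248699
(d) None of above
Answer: c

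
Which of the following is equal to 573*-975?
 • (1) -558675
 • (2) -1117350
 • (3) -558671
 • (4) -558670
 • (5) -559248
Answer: 1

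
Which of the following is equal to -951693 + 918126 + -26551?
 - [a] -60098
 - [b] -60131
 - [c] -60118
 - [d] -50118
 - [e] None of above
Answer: c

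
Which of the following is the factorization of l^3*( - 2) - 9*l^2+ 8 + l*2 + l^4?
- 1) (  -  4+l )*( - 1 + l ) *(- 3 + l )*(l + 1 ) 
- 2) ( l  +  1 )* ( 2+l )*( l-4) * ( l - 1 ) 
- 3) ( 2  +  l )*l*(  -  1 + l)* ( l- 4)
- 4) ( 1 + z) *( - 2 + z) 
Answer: 2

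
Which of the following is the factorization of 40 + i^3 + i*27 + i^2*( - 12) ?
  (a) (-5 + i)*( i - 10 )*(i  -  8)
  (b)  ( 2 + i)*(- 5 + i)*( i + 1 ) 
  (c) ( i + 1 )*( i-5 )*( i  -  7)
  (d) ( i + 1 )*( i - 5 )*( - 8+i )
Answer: d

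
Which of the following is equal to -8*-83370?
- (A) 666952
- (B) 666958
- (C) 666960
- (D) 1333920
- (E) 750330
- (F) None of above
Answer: C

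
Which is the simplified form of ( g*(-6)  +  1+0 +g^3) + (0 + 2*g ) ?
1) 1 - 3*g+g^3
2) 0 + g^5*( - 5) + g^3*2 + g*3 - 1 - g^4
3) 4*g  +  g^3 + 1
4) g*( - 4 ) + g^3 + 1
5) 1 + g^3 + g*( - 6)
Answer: 4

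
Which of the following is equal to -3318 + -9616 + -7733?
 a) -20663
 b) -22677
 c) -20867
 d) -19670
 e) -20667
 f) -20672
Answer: e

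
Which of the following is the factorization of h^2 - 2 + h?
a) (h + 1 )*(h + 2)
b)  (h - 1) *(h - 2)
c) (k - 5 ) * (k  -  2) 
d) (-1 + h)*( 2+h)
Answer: d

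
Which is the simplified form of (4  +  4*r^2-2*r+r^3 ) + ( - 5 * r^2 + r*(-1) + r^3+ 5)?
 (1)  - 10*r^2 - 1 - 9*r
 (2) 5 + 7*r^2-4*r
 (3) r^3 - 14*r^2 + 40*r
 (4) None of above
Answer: 4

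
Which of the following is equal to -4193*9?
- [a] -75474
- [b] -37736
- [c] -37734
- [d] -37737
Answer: d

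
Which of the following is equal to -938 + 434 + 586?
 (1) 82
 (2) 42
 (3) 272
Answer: 1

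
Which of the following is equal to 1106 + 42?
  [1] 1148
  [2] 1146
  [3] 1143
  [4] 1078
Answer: 1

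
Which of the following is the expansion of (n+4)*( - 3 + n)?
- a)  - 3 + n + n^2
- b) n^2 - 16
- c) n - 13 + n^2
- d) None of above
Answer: d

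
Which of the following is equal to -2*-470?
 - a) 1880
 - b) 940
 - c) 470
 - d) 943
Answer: b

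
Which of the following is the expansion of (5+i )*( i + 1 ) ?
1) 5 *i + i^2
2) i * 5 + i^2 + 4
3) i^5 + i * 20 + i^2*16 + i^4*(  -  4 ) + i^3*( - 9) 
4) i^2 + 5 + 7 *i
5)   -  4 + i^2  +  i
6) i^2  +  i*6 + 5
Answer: 6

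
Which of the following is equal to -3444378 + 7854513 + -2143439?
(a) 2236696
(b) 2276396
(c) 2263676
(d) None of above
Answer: d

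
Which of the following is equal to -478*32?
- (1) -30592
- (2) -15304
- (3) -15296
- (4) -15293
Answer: 3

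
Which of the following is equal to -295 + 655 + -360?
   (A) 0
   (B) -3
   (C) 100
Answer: A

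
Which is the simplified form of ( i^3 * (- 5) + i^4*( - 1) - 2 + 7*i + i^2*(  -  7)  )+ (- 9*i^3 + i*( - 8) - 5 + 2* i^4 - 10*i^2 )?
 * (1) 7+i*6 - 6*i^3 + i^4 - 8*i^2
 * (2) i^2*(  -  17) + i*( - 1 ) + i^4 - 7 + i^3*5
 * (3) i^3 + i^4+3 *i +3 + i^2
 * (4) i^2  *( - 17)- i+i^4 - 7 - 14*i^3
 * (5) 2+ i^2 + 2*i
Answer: 4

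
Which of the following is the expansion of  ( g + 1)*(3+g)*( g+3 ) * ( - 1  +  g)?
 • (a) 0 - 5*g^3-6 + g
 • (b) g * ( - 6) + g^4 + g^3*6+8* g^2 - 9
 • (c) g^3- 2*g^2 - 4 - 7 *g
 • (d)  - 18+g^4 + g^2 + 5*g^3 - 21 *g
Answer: b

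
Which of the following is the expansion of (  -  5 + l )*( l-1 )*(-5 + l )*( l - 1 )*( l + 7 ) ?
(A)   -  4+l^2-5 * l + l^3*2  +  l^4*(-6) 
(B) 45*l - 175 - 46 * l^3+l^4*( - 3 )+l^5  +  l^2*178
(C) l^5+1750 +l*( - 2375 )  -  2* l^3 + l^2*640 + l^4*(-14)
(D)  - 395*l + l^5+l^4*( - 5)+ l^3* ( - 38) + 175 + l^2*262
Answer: D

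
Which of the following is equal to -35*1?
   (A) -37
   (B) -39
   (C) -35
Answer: C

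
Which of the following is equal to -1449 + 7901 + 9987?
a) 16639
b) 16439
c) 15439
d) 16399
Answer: b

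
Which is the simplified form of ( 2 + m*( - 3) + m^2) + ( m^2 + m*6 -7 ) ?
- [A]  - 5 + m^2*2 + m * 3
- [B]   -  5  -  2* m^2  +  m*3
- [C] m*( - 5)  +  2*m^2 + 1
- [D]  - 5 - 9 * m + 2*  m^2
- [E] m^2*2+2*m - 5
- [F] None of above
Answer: A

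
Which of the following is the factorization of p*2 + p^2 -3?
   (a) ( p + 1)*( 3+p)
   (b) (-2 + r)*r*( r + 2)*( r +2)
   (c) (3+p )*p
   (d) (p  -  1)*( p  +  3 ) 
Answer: d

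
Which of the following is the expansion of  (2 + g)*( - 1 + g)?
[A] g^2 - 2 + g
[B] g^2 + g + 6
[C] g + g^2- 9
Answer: A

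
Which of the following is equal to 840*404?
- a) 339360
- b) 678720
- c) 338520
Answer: a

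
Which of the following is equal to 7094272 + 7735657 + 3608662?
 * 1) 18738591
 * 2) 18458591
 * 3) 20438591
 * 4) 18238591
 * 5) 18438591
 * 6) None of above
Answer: 5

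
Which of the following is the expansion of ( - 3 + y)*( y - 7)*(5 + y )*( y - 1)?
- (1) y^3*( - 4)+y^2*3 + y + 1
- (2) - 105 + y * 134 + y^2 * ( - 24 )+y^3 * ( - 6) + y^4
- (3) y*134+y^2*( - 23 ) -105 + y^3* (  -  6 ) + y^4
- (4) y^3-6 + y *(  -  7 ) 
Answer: 2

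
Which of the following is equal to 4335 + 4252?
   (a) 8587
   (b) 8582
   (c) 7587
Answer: a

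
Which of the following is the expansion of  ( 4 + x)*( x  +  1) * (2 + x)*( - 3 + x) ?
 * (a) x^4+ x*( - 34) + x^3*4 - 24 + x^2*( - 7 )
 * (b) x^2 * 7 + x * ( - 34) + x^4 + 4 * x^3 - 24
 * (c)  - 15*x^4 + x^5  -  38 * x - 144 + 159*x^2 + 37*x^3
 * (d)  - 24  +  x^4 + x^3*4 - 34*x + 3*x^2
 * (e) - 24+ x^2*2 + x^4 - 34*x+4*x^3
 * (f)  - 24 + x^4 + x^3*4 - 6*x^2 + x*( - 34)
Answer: a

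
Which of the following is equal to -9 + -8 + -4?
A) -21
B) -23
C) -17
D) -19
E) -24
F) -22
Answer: A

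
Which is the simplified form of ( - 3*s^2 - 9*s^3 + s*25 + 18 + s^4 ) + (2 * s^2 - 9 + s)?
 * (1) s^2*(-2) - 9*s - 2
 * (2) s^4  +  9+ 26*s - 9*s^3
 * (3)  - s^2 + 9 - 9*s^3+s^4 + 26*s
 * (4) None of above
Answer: 3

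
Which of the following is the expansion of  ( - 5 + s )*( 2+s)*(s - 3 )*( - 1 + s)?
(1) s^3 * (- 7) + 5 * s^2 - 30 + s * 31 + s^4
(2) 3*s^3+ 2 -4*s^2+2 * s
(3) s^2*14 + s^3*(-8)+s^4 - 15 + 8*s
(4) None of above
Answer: 1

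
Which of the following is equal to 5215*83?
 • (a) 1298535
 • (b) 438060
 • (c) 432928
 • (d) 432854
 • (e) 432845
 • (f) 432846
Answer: e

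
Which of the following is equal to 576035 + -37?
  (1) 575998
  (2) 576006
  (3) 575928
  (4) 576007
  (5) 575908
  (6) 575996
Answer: 1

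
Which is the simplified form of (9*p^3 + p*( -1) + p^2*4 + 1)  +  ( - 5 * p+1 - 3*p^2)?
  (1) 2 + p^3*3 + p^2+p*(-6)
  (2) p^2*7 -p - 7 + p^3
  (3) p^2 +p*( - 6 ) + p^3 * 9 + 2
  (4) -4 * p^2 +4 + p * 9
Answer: 3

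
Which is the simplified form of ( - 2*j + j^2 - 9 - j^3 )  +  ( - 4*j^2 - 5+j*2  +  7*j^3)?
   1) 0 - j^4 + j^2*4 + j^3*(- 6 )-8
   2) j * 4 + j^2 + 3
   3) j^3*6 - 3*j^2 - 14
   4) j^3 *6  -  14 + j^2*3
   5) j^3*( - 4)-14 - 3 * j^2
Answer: 3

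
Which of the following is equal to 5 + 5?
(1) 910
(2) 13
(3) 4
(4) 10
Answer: 4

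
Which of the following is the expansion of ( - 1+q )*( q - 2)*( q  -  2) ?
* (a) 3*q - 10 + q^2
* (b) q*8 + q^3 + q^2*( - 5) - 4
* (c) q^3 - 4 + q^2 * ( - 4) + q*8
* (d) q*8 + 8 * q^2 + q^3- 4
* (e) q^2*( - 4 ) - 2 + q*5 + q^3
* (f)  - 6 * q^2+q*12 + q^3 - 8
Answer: b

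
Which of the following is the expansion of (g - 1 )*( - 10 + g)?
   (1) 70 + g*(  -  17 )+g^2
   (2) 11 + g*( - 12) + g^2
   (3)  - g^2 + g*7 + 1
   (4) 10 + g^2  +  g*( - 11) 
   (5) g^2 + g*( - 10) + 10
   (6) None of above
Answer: 4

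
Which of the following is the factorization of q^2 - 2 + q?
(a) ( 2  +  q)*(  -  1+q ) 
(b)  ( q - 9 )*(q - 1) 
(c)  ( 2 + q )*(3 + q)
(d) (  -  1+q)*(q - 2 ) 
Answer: a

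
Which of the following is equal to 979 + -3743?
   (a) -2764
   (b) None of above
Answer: a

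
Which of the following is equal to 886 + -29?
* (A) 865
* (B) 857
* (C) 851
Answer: B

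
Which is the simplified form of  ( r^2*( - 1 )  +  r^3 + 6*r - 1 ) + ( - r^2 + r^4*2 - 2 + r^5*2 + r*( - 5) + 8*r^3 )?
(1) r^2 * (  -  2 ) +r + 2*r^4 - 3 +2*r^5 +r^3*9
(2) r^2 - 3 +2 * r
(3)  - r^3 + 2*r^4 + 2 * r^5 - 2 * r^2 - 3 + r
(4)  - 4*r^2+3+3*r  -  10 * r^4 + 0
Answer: 1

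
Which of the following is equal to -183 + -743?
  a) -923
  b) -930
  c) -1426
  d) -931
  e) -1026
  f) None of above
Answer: f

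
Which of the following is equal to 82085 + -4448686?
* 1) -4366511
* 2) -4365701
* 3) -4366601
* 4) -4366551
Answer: 3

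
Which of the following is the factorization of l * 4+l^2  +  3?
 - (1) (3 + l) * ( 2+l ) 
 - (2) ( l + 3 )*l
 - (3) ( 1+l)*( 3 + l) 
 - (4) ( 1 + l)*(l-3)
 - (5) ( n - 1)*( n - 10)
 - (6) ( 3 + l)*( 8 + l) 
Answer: 3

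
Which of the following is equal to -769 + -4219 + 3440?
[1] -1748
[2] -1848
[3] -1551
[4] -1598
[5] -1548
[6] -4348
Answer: 5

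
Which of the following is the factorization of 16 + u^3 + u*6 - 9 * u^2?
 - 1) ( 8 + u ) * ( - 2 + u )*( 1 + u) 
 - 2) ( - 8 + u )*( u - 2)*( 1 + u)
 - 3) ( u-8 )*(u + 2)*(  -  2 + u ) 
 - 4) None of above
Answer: 2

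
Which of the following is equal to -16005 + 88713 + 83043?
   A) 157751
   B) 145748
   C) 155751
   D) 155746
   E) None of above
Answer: C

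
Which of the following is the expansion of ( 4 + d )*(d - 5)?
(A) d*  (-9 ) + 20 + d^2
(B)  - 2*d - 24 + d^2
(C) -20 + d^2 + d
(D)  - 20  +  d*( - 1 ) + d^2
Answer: D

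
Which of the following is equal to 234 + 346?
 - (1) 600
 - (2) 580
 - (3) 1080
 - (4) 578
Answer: 2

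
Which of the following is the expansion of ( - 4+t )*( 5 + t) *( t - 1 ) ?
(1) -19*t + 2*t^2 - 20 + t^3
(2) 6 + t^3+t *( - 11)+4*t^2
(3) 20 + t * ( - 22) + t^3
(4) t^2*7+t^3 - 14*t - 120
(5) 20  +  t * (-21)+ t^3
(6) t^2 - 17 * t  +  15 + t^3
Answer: 5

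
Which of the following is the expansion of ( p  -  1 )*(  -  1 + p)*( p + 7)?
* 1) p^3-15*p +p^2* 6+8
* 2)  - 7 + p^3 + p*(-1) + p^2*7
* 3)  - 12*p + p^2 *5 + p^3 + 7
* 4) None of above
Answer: 4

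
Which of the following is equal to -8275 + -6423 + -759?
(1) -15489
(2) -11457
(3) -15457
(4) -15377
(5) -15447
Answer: 3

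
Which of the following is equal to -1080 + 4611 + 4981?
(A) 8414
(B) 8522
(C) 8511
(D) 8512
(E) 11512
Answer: D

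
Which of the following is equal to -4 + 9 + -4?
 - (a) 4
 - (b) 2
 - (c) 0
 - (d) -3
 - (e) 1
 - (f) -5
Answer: e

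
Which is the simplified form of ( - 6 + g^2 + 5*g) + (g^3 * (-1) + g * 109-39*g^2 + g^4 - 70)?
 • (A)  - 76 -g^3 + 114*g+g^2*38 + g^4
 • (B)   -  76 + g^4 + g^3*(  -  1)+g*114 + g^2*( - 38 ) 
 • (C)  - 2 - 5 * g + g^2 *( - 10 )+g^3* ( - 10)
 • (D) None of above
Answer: B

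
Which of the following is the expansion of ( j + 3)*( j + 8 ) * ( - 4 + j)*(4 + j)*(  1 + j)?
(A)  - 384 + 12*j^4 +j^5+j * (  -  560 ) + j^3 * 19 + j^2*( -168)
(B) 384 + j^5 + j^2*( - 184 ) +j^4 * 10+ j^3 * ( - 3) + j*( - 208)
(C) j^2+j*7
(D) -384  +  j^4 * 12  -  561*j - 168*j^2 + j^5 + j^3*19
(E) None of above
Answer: A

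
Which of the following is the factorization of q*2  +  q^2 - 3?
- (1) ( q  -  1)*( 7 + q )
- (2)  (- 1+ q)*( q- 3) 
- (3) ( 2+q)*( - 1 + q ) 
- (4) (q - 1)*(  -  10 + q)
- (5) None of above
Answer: 5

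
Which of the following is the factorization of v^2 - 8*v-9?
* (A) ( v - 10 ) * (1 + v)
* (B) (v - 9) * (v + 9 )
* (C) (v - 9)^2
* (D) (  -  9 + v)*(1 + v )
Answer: D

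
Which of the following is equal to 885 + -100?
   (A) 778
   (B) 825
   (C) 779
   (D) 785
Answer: D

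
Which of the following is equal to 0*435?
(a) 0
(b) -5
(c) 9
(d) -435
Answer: a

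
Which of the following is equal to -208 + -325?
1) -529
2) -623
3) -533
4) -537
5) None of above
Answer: 3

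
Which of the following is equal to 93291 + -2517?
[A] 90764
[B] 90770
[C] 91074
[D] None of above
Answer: D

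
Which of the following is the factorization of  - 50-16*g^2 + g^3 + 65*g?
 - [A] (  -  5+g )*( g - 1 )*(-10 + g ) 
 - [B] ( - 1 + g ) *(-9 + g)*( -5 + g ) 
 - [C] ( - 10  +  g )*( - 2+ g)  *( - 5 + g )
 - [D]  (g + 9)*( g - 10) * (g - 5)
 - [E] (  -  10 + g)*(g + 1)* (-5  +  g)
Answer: A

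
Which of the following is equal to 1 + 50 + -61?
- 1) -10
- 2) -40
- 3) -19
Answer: 1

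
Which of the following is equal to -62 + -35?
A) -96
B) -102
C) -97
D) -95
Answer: C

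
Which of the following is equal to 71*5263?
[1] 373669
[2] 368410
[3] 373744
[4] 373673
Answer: 4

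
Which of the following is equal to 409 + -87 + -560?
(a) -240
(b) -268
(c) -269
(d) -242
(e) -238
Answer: e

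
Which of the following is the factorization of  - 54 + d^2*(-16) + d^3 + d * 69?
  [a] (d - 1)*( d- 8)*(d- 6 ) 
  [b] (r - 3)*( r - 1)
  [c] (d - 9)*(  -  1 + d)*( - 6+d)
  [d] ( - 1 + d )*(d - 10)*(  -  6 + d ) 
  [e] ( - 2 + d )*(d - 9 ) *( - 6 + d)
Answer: c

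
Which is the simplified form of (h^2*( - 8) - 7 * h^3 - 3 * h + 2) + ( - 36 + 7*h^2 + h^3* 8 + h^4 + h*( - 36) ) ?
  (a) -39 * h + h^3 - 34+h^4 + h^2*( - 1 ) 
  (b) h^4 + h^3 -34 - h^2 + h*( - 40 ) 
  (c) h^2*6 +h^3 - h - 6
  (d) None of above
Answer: a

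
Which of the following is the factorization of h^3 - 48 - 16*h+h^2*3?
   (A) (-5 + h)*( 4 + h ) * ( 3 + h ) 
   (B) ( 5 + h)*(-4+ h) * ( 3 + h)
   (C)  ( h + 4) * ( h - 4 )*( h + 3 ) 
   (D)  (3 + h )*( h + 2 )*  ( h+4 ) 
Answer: C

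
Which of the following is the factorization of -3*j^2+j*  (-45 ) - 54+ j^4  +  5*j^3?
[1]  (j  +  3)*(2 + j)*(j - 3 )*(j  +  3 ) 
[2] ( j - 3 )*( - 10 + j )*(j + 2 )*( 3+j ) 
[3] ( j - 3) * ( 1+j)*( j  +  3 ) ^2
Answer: 1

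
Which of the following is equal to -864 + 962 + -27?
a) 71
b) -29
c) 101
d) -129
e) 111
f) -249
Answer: a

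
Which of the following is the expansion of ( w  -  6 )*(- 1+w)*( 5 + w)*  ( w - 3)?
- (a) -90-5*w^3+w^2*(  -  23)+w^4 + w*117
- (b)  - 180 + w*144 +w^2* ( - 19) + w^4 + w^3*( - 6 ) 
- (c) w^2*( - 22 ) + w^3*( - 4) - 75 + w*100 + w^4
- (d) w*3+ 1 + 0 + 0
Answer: a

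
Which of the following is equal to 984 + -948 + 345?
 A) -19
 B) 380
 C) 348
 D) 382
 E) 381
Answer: E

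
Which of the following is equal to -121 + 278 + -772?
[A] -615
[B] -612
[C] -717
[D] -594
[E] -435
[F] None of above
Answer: A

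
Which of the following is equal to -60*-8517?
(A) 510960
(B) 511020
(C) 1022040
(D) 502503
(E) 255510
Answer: B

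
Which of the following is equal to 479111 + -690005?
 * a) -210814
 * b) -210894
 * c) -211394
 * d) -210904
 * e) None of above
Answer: b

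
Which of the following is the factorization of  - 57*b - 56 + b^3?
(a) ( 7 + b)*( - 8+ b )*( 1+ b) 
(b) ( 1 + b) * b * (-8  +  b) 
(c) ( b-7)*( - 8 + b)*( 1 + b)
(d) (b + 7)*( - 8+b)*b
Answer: a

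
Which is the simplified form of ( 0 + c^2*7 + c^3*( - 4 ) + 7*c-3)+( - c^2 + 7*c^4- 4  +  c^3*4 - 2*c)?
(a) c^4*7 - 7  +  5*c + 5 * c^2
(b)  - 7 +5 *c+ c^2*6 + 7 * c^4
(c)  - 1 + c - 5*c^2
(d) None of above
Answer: b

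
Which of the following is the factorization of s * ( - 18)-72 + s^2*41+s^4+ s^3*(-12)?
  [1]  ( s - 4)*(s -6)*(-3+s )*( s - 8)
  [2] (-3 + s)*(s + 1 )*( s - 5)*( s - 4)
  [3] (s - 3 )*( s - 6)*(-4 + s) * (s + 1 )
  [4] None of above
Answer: 3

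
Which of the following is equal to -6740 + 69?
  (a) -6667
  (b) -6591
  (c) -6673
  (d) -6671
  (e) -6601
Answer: d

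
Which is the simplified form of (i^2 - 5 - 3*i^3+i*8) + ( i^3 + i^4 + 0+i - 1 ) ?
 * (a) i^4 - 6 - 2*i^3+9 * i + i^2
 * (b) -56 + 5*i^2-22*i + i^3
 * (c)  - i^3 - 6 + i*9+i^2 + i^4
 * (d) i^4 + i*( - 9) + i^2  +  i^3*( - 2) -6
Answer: a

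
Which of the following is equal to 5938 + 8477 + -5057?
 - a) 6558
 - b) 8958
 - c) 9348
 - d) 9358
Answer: d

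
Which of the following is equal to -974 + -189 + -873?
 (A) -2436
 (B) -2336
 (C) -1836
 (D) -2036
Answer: D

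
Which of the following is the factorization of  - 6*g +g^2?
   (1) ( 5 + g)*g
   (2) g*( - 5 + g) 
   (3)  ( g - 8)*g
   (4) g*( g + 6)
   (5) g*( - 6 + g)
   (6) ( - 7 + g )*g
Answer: 5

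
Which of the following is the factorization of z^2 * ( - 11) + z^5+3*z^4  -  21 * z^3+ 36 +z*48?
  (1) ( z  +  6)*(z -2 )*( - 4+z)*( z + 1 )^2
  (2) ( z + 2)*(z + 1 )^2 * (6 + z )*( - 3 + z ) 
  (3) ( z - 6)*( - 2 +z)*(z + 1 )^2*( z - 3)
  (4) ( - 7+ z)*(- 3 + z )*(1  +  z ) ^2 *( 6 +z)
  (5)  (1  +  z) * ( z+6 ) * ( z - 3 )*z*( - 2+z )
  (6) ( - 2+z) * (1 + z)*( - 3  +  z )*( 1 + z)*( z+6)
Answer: 6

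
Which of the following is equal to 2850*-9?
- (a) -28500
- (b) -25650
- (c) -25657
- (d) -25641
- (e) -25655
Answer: b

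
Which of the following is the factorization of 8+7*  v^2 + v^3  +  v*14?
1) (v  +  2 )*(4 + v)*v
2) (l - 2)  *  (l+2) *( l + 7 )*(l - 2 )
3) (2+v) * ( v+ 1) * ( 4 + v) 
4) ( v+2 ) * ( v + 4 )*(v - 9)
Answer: 3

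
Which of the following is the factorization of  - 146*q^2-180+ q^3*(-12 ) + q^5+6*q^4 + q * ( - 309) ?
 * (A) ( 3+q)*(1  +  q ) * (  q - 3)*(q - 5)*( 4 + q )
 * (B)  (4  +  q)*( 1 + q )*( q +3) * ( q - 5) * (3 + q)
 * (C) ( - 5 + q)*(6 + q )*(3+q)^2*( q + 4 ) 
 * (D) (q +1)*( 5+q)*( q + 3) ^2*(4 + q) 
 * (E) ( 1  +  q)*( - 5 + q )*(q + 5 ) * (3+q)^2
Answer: B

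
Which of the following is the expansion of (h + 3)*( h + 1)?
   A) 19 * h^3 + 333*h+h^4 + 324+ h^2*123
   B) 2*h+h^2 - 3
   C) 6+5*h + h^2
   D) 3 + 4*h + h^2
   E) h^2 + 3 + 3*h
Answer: D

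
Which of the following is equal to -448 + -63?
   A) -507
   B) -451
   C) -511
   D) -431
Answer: C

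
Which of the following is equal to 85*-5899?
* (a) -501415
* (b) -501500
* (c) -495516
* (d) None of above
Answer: a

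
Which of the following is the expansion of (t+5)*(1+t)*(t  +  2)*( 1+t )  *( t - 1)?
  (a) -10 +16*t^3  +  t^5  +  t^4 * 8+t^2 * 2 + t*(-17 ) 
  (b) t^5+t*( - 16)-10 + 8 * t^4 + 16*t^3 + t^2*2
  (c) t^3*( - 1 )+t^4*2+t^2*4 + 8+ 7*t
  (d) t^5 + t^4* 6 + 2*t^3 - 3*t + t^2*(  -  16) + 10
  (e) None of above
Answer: a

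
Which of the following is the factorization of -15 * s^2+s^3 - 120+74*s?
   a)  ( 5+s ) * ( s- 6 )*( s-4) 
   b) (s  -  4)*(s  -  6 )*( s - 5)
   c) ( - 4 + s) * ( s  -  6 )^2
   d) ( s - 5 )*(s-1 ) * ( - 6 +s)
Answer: b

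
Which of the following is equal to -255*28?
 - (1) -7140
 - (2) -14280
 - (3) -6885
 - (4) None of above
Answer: 1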